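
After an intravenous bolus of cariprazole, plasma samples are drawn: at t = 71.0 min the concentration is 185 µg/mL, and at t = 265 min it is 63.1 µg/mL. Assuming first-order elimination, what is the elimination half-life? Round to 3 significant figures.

k = ln(C₁/C₂) / (t₂ − t₁) = ln(185/63.1) / (265 − 71.0)
  = 1.076 / 194.0 = 0.005545 min⁻¹
t½ = ln 2 / k = ln 2 / 0.005545 ≈ 125 minutes

125 minutes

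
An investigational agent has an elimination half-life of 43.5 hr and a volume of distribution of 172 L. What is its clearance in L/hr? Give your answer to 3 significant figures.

2.74 L/hr

k = ln 2 / t½ = ln 2 / 43.5 = 0.01593 hr⁻¹
CL = k · V = 0.01593 × 172 ≈ 2.74 L/hr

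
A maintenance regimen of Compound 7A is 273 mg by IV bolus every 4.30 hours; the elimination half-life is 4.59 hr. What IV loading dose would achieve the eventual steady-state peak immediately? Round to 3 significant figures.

k = ln 2 / 4.59 = 0.1510 hr⁻¹
Accumulation ratio R = 1 / (1 − e^(−kτ)) = 1 / (1 − e^(−0.1510×4.30)) = 1 / (1 − 0.5224) = 2.094
Loading dose = maintenance dose × R = 273 × 2.094 ≈ 572 mg

572 mg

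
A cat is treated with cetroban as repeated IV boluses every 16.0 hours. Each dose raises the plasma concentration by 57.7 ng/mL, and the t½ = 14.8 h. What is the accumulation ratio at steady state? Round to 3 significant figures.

1.90

k = ln 2 / 14.8 = 0.04683 h⁻¹
Fraction remaining after one interval: e^(−kτ) = e^(−0.04683 × 16.0) = 0.4727
R = 1 / (1 − 0.4727) = 1 / 0.5273 ≈ 1.90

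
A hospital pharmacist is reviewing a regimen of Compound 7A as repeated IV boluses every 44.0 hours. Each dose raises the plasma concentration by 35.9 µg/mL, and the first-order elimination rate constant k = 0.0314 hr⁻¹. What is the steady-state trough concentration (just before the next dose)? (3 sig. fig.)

12.0 µg/mL

Fraction remaining after one interval: e^(−kτ) = e^(−0.03140 × 44.0) = 0.2512
R = 1 / (1 − 0.2512) = 1.335
Css,max = 35.9 × 1.335 = 47.94 µg/mL
Css,min = Css,max × e^(−kτ) = 47.94 × 0.2512 ≈ 12.0 µg/mL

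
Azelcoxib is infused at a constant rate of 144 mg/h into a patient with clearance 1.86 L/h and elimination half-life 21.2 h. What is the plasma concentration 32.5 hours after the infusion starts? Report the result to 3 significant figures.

50.7 mg/L

Css = rate / CL = 144 / 1.86 = 77.42 mg/L
k = ln 2 / 21.2 = 0.03270 h⁻¹
C(t) = Css (1 − e^(−kt)) = 77.42 × (1 − e^(−1.063)) = 77.42 × 0.6544 ≈ 50.7 mg/L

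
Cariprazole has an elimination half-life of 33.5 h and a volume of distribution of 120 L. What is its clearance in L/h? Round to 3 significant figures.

2.48 L/h

k = ln 2 / t½ = ln 2 / 33.5 = 0.02069 h⁻¹
CL = k · V = 0.02069 × 120 ≈ 2.48 L/h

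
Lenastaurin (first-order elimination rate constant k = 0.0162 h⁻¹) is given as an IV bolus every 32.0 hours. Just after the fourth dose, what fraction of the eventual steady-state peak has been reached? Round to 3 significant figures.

0.874

f_n = 1 − e^(−nkτ) = 1 − e^(−4 × 0.01620 × 32.0) = 1 − e^(−2.074) = 1 − 0.1257 ≈ 0.874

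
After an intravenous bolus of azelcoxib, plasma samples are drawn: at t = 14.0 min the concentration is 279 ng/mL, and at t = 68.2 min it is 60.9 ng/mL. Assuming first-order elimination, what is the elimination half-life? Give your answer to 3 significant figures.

k = ln(C₁/C₂) / (t₂ − t₁) = ln(279/60.9) / (68.2 − 14.0)
  = 1.522 / 54.20 = 0.02808 min⁻¹
t½ = ln 2 / k = ln 2 / 0.02808 ≈ 24.7 minutes

24.7 minutes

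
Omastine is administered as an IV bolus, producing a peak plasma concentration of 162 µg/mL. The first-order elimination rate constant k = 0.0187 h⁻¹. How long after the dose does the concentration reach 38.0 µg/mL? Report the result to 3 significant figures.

C(t) = C₀ e^(−kt)  ⇒  t = ln(C₀/C) / k
t = ln(162/38.0) / 0.01870 = 1.450 / 0.01870 ≈ 77.5 hours

77.5 hours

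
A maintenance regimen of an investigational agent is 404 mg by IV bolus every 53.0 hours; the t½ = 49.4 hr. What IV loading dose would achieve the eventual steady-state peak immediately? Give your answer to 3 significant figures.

770 mg

k = ln 2 / 49.4 = 0.01403 hr⁻¹
Accumulation ratio R = 1 / (1 − e^(−kτ)) = 1 / (1 − e^(−0.01403×53.0)) = 1 / (1 − 0.4754) = 1.906
Loading dose = maintenance dose × R = 404 × 1.906 ≈ 770 mg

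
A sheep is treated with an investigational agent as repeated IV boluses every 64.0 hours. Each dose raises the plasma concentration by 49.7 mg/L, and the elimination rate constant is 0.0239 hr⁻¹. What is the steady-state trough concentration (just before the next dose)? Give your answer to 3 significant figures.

13.7 mg/L

Fraction remaining after one interval: e^(−kτ) = e^(−0.02390 × 64.0) = 0.2166
R = 1 / (1 − 0.2166) = 1.277
Css,max = 49.7 × 1.277 = 63.44 mg/L
Css,min = Css,max × e^(−kτ) = 63.44 × 0.2166 ≈ 13.7 mg/L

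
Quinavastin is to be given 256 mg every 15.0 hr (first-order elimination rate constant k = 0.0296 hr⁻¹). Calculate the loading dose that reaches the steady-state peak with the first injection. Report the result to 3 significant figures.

714 mg

Accumulation ratio R = 1 / (1 − e^(−kτ)) = 1 / (1 − e^(−0.02960×15.0)) = 1 / (1 − 0.6415) = 2.789
Loading dose = maintenance dose × R = 256 × 2.789 ≈ 714 mg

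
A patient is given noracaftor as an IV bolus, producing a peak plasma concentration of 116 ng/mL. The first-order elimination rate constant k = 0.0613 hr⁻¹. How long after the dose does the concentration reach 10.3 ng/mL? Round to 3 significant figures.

C(t) = C₀ e^(−kt)  ⇒  t = ln(C₀/C) / k
t = ln(116/10.3) / 0.06130 = 2.421 / 0.06130 ≈ 39.5 hours

39.5 hours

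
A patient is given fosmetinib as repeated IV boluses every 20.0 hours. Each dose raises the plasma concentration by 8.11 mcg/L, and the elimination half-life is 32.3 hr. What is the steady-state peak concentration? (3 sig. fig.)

23.2 mcg/L

k = ln 2 / 32.3 = 0.02146 hr⁻¹
Fraction remaining after one interval: e^(−kτ) = e^(−0.02146 × 20.0) = 0.6510
R = 1 / (1 − 0.6510) = 2.866
Css,max = 8.11 × 2.866 ≈ 23.2 mcg/L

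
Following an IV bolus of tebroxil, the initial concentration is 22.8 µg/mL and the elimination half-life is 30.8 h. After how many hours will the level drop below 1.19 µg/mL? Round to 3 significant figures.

131 hours

k = ln 2 / 30.8 = 0.02250 h⁻¹
C(t) = C₀ e^(−kt)  ⇒  t = ln(C₀/C) / k
t = ln(22.8/1.19) / 0.02250 = 2.953 / 0.02250 ≈ 131 hours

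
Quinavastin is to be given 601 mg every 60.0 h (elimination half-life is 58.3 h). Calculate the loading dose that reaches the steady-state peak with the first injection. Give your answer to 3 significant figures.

1180 mg

k = ln 2 / 58.3 = 0.01189 h⁻¹
Accumulation ratio R = 1 / (1 − e^(−kτ)) = 1 / (1 − e^(−0.01189×60.0)) = 1 / (1 − 0.4900) = 1.961
Loading dose = maintenance dose × R = 601 × 1.961 ≈ 1180 mg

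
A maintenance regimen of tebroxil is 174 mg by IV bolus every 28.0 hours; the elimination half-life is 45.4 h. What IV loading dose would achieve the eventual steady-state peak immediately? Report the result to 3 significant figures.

500 mg

k = ln 2 / 45.4 = 0.01527 h⁻¹
Accumulation ratio R = 1 / (1 − e^(−kτ)) = 1 / (1 − e^(−0.01527×28.0)) = 1 / (1 − 0.6521) = 2.875
Loading dose = maintenance dose × R = 174 × 2.875 ≈ 500 mg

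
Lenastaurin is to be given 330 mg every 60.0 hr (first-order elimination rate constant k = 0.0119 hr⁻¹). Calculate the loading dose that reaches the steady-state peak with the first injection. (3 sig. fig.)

647 mg

Accumulation ratio R = 1 / (1 − e^(−kτ)) = 1 / (1 − e^(−0.01190×60.0)) = 1 / (1 − 0.4897) = 1.960
Loading dose = maintenance dose × R = 330 × 1.960 ≈ 647 mg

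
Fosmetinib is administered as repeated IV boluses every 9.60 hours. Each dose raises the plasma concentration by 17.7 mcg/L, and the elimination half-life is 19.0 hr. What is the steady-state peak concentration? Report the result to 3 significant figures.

k = ln 2 / 19.0 = 0.03648 hr⁻¹
Fraction remaining after one interval: e^(−kτ) = e^(−0.03648 × 9.60) = 0.7045
R = 1 / (1 − 0.7045) = 3.384
Css,max = 17.7 × 3.384 ≈ 59.9 mcg/L

59.9 mcg/L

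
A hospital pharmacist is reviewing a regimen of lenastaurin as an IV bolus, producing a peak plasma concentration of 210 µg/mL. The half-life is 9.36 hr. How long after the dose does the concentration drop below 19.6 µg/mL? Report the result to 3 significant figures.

k = ln 2 / 9.36 = 0.07405 hr⁻¹
C(t) = C₀ e^(−kt)  ⇒  t = ln(C₀/C) / k
t = ln(210/19.6) / 0.07405 = 2.372 / 0.07405 ≈ 32.0 hours

32.0 hours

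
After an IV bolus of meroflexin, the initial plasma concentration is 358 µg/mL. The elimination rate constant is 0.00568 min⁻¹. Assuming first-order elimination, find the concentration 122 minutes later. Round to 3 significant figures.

C(t) = C₀ e^(−kt) = 358 × e^(−0.005680 × 122) = 358 × e^(−0.6930) = 358 × 0.5001 ≈ 179 µg/mL

179 µg/mL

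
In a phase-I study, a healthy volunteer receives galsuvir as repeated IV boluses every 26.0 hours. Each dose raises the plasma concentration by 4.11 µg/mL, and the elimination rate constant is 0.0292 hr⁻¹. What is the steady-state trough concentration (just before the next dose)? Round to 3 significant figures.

Fraction remaining after one interval: e^(−kτ) = e^(−0.02920 × 26.0) = 0.4680
R = 1 / (1 − 0.4680) = 1.880
Css,max = 4.11 × 1.880 = 7.726 µg/mL
Css,min = Css,max × e^(−kτ) = 7.726 × 0.4680 ≈ 3.62 µg/mL

3.62 µg/mL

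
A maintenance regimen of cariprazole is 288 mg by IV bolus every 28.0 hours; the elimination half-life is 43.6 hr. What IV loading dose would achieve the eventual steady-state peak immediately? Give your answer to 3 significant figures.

k = ln 2 / 43.6 = 0.01590 hr⁻¹
Accumulation ratio R = 1 / (1 − e^(−kτ)) = 1 / (1 − e^(−0.01590×28.0)) = 1 / (1 − 0.6407) = 2.783
Loading dose = maintenance dose × R = 288 × 2.783 ≈ 802 mg

802 mg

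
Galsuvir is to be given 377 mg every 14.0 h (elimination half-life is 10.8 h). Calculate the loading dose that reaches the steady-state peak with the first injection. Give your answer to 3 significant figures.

636 mg

k = ln 2 / 10.8 = 0.06418 h⁻¹
Accumulation ratio R = 1 / (1 − e^(−kτ)) = 1 / (1 − e^(−0.06418×14.0)) = 1 / (1 − 0.4072) = 1.687
Loading dose = maintenance dose × R = 377 × 1.687 ≈ 636 mg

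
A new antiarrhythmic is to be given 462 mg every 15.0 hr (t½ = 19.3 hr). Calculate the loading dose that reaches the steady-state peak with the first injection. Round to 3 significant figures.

1110 mg

k = ln 2 / 19.3 = 0.03591 hr⁻¹
Accumulation ratio R = 1 / (1 − e^(−kτ)) = 1 / (1 − e^(−0.03591×15.0)) = 1 / (1 − 0.5835) = 2.401
Loading dose = maintenance dose × R = 462 × 2.401 ≈ 1110 mg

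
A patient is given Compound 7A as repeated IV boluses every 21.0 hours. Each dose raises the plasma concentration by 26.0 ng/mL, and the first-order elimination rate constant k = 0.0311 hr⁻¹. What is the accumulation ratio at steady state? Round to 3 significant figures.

Fraction remaining after one interval: e^(−kτ) = e^(−0.03110 × 21.0) = 0.5204
R = 1 / (1 − 0.5204) = 1 / 0.4796 ≈ 2.09

2.09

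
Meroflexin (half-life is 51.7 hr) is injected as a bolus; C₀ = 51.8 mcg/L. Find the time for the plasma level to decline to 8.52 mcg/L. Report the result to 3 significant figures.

k = ln 2 / 51.7 = 0.01341 hr⁻¹
C(t) = C₀ e^(−kt)  ⇒  t = ln(C₀/C) / k
t = ln(51.8/8.52) / 0.01341 = 1.805 / 0.01341 ≈ 135 hours

135 hours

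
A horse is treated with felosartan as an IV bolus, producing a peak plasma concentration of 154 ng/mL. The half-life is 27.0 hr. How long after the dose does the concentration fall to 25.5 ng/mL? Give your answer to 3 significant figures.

70.0 hours

k = ln 2 / 27.0 = 0.02567 hr⁻¹
C(t) = C₀ e^(−kt)  ⇒  t = ln(C₀/C) / k
t = ln(154/25.5) / 0.02567 = 1.798 / 0.02567 ≈ 70.0 hours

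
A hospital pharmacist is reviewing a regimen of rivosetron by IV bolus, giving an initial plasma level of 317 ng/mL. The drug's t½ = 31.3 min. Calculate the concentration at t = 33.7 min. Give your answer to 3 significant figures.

k = ln 2 / 31.3 = 0.02215 min⁻¹
33.7 min is 1.077 half-lives, so C = 317 × (1/2)^1.077 = 317 × 0.4741 ≈ 150 ng/mL

150 ng/mL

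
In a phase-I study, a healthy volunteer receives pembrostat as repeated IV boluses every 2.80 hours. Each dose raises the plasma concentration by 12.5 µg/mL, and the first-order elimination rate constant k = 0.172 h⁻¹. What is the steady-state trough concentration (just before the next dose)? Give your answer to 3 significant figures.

20.2 µg/mL

Fraction remaining after one interval: e^(−kτ) = e^(−0.1720 × 2.80) = 0.6178
R = 1 / (1 − 0.6178) = 2.616
Css,max = 12.5 × 2.616 = 32.70 µg/mL
Css,min = Css,max × e^(−kτ) = 32.70 × 0.6178 ≈ 20.2 µg/mL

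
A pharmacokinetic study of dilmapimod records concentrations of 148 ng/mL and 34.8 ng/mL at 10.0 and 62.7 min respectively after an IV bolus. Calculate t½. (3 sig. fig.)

25.2 minutes

k = ln(C₁/C₂) / (t₂ − t₁) = ln(148/34.8) / (62.7 − 10.0)
  = 1.448 / 52.70 = 0.02747 min⁻¹
t½ = ln 2 / k = ln 2 / 0.02747 ≈ 25.2 minutes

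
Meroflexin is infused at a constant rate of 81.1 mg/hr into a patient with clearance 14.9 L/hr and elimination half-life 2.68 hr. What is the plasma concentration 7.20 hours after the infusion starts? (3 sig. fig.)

Css = rate / CL = 81.1 / 14.9 = 5.443 µg/mL
k = ln 2 / 2.68 = 0.2586 hr⁻¹
C(t) = Css (1 − e^(−kt)) = 5.443 × (1 − e^(−1.862)) = 5.443 × 0.8447 ≈ 4.60 µg/mL

4.60 µg/mL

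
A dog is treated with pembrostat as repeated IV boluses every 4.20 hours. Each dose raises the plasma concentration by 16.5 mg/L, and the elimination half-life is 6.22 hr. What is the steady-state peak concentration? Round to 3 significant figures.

k = ln 2 / 6.22 = 0.1114 hr⁻¹
Fraction remaining after one interval: e^(−kτ) = e^(−0.1114 × 4.20) = 0.6262
R = 1 / (1 − 0.6262) = 2.675
Css,max = 16.5 × 2.675 ≈ 44.1 mg/L

44.1 mg/L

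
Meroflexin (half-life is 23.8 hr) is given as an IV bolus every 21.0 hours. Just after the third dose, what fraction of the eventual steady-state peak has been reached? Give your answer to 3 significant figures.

k = ln 2 / 23.8 = 0.02912 hr⁻¹
f_n = 1 − e^(−nkτ) = 1 − e^(−3 × 0.02912 × 21.0) = 1 − e^(−1.835) = 1 − 0.1596 ≈ 0.840

0.840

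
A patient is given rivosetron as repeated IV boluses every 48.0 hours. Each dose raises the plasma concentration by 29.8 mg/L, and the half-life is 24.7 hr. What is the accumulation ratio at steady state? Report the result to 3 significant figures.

1.35

k = ln 2 / 24.7 = 0.02806 hr⁻¹
Fraction remaining after one interval: e^(−kτ) = e^(−0.02806 × 48.0) = 0.2600
R = 1 / (1 − 0.2600) = 1 / 0.7400 ≈ 1.35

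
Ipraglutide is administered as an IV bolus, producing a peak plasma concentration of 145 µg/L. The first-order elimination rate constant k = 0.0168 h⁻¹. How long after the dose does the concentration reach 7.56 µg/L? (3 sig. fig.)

C(t) = C₀ e^(−kt)  ⇒  t = ln(C₀/C) / k
t = ln(145/7.56) / 0.01680 = 2.954 / 0.01680 ≈ 176 hours

176 hours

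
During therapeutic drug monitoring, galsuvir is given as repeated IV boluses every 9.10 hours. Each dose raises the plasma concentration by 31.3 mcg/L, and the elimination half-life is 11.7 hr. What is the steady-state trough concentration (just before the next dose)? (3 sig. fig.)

k = ln 2 / 11.7 = 0.05924 hr⁻¹
Fraction remaining after one interval: e^(−kτ) = e^(−0.05924 × 9.10) = 0.5833
R = 1 / (1 − 0.5833) = 2.400
Css,max = 31.3 × 2.400 = 75.11 mcg/L
Css,min = Css,max × e^(−kτ) = 75.11 × 0.5833 ≈ 43.8 mcg/L

43.8 mcg/L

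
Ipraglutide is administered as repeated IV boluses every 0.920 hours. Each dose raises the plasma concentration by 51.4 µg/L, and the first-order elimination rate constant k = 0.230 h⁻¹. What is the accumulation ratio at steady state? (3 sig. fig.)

Fraction remaining after one interval: e^(−kτ) = e^(−0.2300 × 0.920) = 0.8093
R = 1 / (1 − 0.8093) = 1 / 0.1907 ≈ 5.24

5.24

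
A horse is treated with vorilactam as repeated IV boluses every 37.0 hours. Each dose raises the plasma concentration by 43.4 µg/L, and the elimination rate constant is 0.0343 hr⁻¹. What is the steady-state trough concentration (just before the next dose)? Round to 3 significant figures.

17.0 µg/L

Fraction remaining after one interval: e^(−kτ) = e^(−0.03430 × 37.0) = 0.2811
R = 1 / (1 − 0.2811) = 1.391
Css,max = 43.4 × 1.391 = 60.37 µg/L
Css,min = Css,max × e^(−kτ) = 60.37 × 0.2811 ≈ 17.0 µg/L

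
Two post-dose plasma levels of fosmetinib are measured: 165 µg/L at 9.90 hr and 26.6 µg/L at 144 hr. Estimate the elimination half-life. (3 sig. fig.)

k = ln(C₁/C₂) / (t₂ − t₁) = ln(165/26.6) / (144 − 9.90)
  = 1.825 / 134.1 = 0.01361 hr⁻¹
t½ = ln 2 / k = ln 2 / 0.01361 ≈ 50.9 hours

50.9 hours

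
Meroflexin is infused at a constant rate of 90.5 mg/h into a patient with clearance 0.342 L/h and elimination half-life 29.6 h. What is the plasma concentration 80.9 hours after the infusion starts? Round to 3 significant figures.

Css = rate / CL = 90.5 / 0.342 = 264.6 mg/L
k = ln 2 / 29.6 = 0.02342 h⁻¹
C(t) = Css (1 − e^(−kt)) = 264.6 × (1 − e^(−1.894)) = 264.6 × 0.8496 ≈ 225 mg/L

225 mg/L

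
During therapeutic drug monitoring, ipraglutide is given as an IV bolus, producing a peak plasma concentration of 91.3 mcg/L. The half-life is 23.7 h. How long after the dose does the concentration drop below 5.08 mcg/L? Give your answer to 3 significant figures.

k = ln 2 / 23.7 = 0.02925 h⁻¹
C(t) = C₀ e^(−kt)  ⇒  t = ln(C₀/C) / k
t = ln(91.3/5.08) / 0.02925 = 2.889 / 0.02925 ≈ 98.8 hours

98.8 hours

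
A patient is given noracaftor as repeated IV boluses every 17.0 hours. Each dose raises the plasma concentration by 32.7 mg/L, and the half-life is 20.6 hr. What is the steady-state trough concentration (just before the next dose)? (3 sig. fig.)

42.4 mg/L

k = ln 2 / 20.6 = 0.03365 hr⁻¹
Fraction remaining after one interval: e^(−kτ) = e^(−0.03365 × 17.0) = 0.5644
R = 1 / (1 − 0.5644) = 2.296
Css,max = 32.7 × 2.296 = 75.07 mg/L
Css,min = Css,max × e^(−kτ) = 75.07 × 0.5644 ≈ 42.4 mg/L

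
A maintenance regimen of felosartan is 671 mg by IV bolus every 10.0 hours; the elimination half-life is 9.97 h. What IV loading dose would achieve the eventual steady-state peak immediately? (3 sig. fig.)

k = ln 2 / 9.97 = 0.06952 h⁻¹
Accumulation ratio R = 1 / (1 − e^(−kτ)) = 1 / (1 − e^(−0.06952×10.0)) = 1 / (1 − 0.4990) = 1.996
Loading dose = maintenance dose × R = 671 × 1.996 ≈ 1340 mg

1340 mg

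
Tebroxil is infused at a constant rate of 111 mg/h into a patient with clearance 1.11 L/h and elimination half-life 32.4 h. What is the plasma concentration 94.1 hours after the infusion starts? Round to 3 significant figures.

86.6 µg/mL

Css = rate / CL = 111 / 1.11 = 100.0 µg/mL
k = ln 2 / 32.4 = 0.02139 h⁻¹
C(t) = Css (1 − e^(−kt)) = 100.0 × (1 − e^(−2.013)) = 100.0 × 0.8664 ≈ 86.6 µg/mL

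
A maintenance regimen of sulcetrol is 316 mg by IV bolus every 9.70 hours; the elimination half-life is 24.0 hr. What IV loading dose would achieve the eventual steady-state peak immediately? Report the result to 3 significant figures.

1290 mg

k = ln 2 / 24.0 = 0.02888 hr⁻¹
Accumulation ratio R = 1 / (1 − e^(−kτ)) = 1 / (1 − e^(−0.02888×9.70)) = 1 / (1 − 0.7557) = 4.093
Loading dose = maintenance dose × R = 316 × 4.093 ≈ 1290 mg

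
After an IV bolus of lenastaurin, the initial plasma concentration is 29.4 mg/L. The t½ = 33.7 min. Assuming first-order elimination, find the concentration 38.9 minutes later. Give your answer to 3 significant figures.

13.2 mg/L

k = ln 2 / 33.7 = 0.02057 min⁻¹
C(t) = C₀ e^(−kt) = 29.4 × e^(−0.02057 × 38.9) = 29.4 × e^(−0.8001) = 29.4 × 0.4493 ≈ 13.2 mg/L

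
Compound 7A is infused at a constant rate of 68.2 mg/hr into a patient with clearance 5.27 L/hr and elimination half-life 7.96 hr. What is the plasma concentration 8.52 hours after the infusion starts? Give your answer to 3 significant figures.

6.78 mg/L

Css = rate / CL = 68.2 / 5.27 = 12.94 mg/L
k = ln 2 / 7.96 = 0.08708 hr⁻¹
C(t) = Css (1 − e^(−kt)) = 12.94 × (1 − e^(−0.7419)) = 12.94 × 0.5238 ≈ 6.78 mg/L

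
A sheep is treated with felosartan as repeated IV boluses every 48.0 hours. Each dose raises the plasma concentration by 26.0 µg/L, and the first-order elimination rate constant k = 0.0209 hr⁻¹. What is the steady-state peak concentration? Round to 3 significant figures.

41.1 µg/L

Fraction remaining after one interval: e^(−kτ) = e^(−0.02090 × 48.0) = 0.3667
R = 1 / (1 − 0.3667) = 1.579
Css,max = 26.0 × 1.579 ≈ 41.1 µg/L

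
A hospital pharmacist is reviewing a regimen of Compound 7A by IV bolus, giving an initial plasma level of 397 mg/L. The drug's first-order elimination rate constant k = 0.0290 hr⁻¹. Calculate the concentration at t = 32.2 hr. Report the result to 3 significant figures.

C(t) = C₀ e^(−kt) = 397 × e^(−0.02900 × 32.2) = 397 × e^(−0.9338) = 397 × 0.3931 ≈ 156 mg/L

156 mg/L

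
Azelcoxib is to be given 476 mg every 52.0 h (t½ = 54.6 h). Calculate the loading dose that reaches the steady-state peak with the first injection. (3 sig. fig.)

985 mg

k = ln 2 / 54.6 = 0.01270 h⁻¹
Accumulation ratio R = 1 / (1 − e^(−kτ)) = 1 / (1 − e^(−0.01270×52.0)) = 1 / (1 − 0.5168) = 2.069
Loading dose = maintenance dose × R = 476 × 2.069 ≈ 985 mg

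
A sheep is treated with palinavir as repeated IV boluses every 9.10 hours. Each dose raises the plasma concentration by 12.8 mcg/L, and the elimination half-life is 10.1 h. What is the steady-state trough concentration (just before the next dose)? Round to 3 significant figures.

k = ln 2 / 10.1 = 0.06863 h⁻¹
Fraction remaining after one interval: e^(−kτ) = e^(−0.06863 × 9.10) = 0.5355
R = 1 / (1 − 0.5355) = 2.153
Css,max = 12.8 × 2.153 = 27.56 mcg/L
Css,min = Css,max × e^(−kτ) = 27.56 × 0.5355 ≈ 14.8 mcg/L

14.8 mcg/L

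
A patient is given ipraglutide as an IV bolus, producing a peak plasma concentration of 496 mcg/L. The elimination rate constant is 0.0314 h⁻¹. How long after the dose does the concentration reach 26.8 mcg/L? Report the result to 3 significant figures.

92.9 hours

C(t) = C₀ e^(−kt)  ⇒  t = ln(C₀/C) / k
t = ln(496/26.8) / 0.03140 = 2.918 / 0.03140 ≈ 92.9 hours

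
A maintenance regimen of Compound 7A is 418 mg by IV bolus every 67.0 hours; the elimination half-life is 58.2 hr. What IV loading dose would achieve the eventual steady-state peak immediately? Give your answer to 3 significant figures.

k = ln 2 / 58.2 = 0.01191 hr⁻¹
Accumulation ratio R = 1 / (1 − e^(−kτ)) = 1 / (1 − e^(−0.01191×67.0)) = 1 / (1 − 0.4502) = 1.819
Loading dose = maintenance dose × R = 418 × 1.819 ≈ 760 mg

760 mg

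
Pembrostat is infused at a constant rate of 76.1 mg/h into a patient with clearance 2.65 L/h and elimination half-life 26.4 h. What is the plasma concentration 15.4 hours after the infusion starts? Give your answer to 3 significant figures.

9.55 mg/L

Css = rate / CL = 76.1 / 2.65 = 28.72 mg/L
k = ln 2 / 26.4 = 0.02626 h⁻¹
C(t) = Css (1 − e^(−kt)) = 28.72 × (1 − e^(−0.4043)) = 28.72 × 0.3326 ≈ 9.55 mg/L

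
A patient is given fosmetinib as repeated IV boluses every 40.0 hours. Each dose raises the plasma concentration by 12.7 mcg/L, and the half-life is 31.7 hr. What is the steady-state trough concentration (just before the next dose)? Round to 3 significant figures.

9.08 mcg/L

k = ln 2 / 31.7 = 0.02187 hr⁻¹
Fraction remaining after one interval: e^(−kτ) = e^(−0.02187 × 40.0) = 0.4170
R = 1 / (1 − 0.4170) = 1.715
Css,max = 12.7 × 1.715 = 21.78 mcg/L
Css,min = Css,max × e^(−kτ) = 21.78 × 0.4170 ≈ 9.08 mcg/L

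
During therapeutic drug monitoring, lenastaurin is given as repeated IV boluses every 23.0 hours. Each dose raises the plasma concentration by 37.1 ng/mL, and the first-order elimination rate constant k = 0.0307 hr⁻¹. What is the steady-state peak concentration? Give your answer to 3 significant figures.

Fraction remaining after one interval: e^(−kτ) = e^(−0.03070 × 23.0) = 0.4936
R = 1 / (1 − 0.4936) = 1.975
Css,max = 37.1 × 1.975 ≈ 73.3 ng/mL

73.3 ng/mL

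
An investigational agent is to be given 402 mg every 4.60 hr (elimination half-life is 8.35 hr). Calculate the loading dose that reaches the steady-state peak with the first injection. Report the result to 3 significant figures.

k = ln 2 / 8.35 = 0.08301 hr⁻¹
Accumulation ratio R = 1 / (1 − e^(−kτ)) = 1 / (1 − e^(−0.08301×4.60)) = 1 / (1 − 0.6826) = 3.151
Loading dose = maintenance dose × R = 402 × 3.151 ≈ 1270 mg

1270 mg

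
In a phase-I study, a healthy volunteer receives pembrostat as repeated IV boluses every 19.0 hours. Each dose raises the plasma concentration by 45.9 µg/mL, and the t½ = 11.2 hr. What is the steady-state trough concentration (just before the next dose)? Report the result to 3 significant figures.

k = ln 2 / 11.2 = 0.06189 hr⁻¹
Fraction remaining after one interval: e^(−kτ) = e^(−0.06189 × 19.0) = 0.3085
R = 1 / (1 − 0.3085) = 1.446
Css,max = 45.9 × 1.446 = 66.38 µg/mL
Css,min = Css,max × e^(−kτ) = 66.38 × 0.3085 ≈ 20.5 µg/mL

20.5 µg/mL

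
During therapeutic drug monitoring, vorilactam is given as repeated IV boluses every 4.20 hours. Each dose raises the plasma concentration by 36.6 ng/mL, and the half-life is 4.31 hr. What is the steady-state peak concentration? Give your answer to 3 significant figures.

74.5 ng/mL

k = ln 2 / 4.31 = 0.1608 hr⁻¹
Fraction remaining after one interval: e^(−kτ) = e^(−0.1608 × 4.20) = 0.5089
R = 1 / (1 − 0.5089) = 2.036
Css,max = 36.6 × 2.036 ≈ 74.5 ng/mL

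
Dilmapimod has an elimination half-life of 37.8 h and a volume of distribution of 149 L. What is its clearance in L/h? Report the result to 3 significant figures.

2.73 L/h

k = ln 2 / t½ = ln 2 / 37.8 = 0.01834 h⁻¹
CL = k · V = 0.01834 × 149 ≈ 2.73 L/h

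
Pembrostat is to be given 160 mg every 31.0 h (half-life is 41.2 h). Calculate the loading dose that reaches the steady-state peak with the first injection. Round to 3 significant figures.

394 mg

k = ln 2 / 41.2 = 0.01682 h⁻¹
Accumulation ratio R = 1 / (1 − e^(−kτ)) = 1 / (1 − e^(−0.01682×31.0)) = 1 / (1 − 0.5936) = 2.461
Loading dose = maintenance dose × R = 160 × 2.461 ≈ 394 mg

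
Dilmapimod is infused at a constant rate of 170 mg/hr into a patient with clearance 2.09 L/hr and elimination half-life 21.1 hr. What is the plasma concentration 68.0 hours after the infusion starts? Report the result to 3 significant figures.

72.6 mg/L

Css = rate / CL = 170 / 2.09 = 81.34 mg/L
k = ln 2 / 21.1 = 0.03285 hr⁻¹
C(t) = Css (1 − e^(−kt)) = 81.34 × (1 − e^(−2.234)) = 81.34 × 0.8929 ≈ 72.6 mg/L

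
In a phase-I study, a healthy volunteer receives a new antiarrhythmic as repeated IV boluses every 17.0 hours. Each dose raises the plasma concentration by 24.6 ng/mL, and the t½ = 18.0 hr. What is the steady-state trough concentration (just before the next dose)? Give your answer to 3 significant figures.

k = ln 2 / 18.0 = 0.03851 hr⁻¹
Fraction remaining after one interval: e^(−kτ) = e^(−0.03851 × 17.0) = 0.5196
R = 1 / (1 − 0.5196) = 2.082
Css,max = 24.6 × 2.082 = 51.21 ng/mL
Css,min = Css,max × e^(−kτ) = 51.21 × 0.5196 ≈ 26.6 ng/mL

26.6 ng/mL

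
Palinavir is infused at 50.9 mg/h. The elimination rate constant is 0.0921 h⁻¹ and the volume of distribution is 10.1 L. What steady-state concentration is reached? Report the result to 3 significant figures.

CL = k · V = 0.0921 × 10.1 = 0.9302 L/h
Css = rate / CL = 50.9 / 0.9302 ≈ 54.7 µg/mL

54.7 µg/mL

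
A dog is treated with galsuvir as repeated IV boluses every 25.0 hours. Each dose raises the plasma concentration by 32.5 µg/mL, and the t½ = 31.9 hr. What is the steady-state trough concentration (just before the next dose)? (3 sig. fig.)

45.0 µg/mL

k = ln 2 / 31.9 = 0.02173 hr⁻¹
Fraction remaining after one interval: e^(−kτ) = e^(−0.02173 × 25.0) = 0.5809
R = 1 / (1 − 0.5809) = 2.386
Css,max = 32.5 × 2.386 = 77.54 µg/mL
Css,min = Css,max × e^(−kτ) = 77.54 × 0.5809 ≈ 45.0 µg/mL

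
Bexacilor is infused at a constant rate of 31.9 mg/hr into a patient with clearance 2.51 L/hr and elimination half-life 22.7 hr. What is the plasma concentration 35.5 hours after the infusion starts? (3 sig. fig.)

Css = rate / CL = 31.9 / 2.51 = 12.71 mg/L
k = ln 2 / 22.7 = 0.03054 hr⁻¹
C(t) = Css (1 − e^(−kt)) = 12.71 × (1 − e^(−1.084)) = 12.71 × 0.6618 ≈ 8.41 mg/L

8.41 mg/L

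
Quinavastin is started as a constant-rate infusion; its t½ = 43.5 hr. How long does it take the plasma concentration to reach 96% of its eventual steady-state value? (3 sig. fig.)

202 hours

k = ln 2 / 43.5 = 0.01593 hr⁻¹
f = 1 − e^(−kt)  ⇒  t = −ln(1 − f) / k
t = −ln(1 − 0.96) / 0.01593 = 3.219 / 0.01593 ≈ 202 hours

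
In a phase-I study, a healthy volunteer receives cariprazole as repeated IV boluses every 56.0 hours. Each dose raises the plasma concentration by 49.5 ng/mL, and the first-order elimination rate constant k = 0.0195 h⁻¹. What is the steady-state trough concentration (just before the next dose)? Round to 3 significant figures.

25.0 ng/mL

Fraction remaining after one interval: e^(−kτ) = e^(−0.01950 × 56.0) = 0.3355
R = 1 / (1 − 0.3355) = 1.505
Css,max = 49.5 × 1.505 = 74.50 ng/mL
Css,min = Css,max × e^(−kτ) = 74.50 × 0.3355 ≈ 25.0 ng/mL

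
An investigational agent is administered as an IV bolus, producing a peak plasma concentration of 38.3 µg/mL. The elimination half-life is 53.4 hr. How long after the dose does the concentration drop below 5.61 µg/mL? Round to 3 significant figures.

k = ln 2 / 53.4 = 0.01298 hr⁻¹
C(t) = C₀ e^(−kt)  ⇒  t = ln(C₀/C) / k
t = ln(38.3/5.61) / 0.01298 = 1.921 / 0.01298 ≈ 148 hours

148 hours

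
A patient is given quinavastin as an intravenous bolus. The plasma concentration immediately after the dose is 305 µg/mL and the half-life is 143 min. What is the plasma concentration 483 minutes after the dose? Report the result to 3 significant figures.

29.3 µg/mL

k = ln 2 / 143 = 0.004847 min⁻¹
483 min is 3.378 half-lives, so C = 305 × (1/2)^3.378 = 305 × 0.09621 ≈ 29.3 µg/mL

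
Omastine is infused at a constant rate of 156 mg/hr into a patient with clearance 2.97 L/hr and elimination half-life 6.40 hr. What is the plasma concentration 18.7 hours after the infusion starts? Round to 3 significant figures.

Css = rate / CL = 156 / 2.97 = 52.53 mg/L
k = ln 2 / 6.40 = 0.1083 hr⁻¹
C(t) = Css (1 − e^(−kt)) = 52.53 × (1 − e^(−2.025)) = 52.53 × 0.8680 ≈ 45.6 mg/L

45.6 mg/L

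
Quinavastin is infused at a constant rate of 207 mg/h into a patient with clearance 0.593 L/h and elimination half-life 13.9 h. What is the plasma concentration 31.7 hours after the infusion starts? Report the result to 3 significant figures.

277 mg/L

Css = rate / CL = 207 / 0.593 = 349.1 mg/L
k = ln 2 / 13.9 = 0.04987 h⁻¹
C(t) = Css (1 − e^(−kt)) = 349.1 × (1 − e^(−1.581)) = 349.1 × 0.7942 ≈ 277 mg/L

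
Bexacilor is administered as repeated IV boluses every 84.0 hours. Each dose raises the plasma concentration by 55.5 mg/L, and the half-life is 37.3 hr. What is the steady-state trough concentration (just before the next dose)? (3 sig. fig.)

k = ln 2 / 37.3 = 0.01858 hr⁻¹
Fraction remaining after one interval: e^(−kτ) = e^(−0.01858 × 84.0) = 0.2099
R = 1 / (1 − 0.2099) = 1.266
Css,max = 55.5 × 1.266 = 70.25 mg/L
Css,min = Css,max × e^(−kτ) = 70.25 × 0.2099 ≈ 14.7 mg/L

14.7 mg/L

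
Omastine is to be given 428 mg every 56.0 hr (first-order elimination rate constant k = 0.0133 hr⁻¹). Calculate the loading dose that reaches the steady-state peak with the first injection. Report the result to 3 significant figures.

815 mg

Accumulation ratio R = 1 / (1 − e^(−kτ)) = 1 / (1 − e^(−0.01330×56.0)) = 1 / (1 − 0.4748) = 1.904
Loading dose = maintenance dose × R = 428 × 1.904 ≈ 815 mg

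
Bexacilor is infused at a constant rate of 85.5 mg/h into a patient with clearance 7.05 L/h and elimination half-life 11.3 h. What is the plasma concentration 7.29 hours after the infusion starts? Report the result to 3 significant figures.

Css = rate / CL = 85.5 / 7.05 = 12.13 mg/L
k = ln 2 / 11.3 = 0.06134 h⁻¹
C(t) = Css (1 − e^(−kt)) = 12.13 × (1 − e^(−0.4472)) = 12.13 × 0.3606 ≈ 4.37 mg/L

4.37 mg/L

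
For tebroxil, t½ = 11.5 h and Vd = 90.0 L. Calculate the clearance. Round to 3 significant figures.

5.42 L/h

k = ln 2 / t½ = ln 2 / 11.5 = 0.06027 h⁻¹
CL = k · V = 0.06027 × 90.0 ≈ 5.42 L/h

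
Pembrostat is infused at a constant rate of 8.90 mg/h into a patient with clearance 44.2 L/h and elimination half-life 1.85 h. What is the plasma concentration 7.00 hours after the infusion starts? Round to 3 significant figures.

Css = rate / CL = 8.90 / 44.2 = 0.2014 mg/L
k = ln 2 / 1.85 = 0.3747 h⁻¹
C(t) = Css (1 − e^(−kt)) = 0.2014 × (1 − e^(−2.623)) = 0.2014 × 0.9274 ≈ 0.187 mg/L

0.187 mg/L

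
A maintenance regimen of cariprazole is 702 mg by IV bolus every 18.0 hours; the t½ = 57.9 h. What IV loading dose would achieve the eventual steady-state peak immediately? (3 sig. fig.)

k = ln 2 / 57.9 = 0.01197 h⁻¹
Accumulation ratio R = 1 / (1 − e^(−kτ)) = 1 / (1 − e^(−0.01197×18.0)) = 1 / (1 − 0.8061) = 5.159
Loading dose = maintenance dose × R = 702 × 5.159 ≈ 3620 mg

3620 mg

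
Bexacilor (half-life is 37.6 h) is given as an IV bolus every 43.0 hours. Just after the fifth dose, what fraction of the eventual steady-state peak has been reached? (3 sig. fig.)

k = ln 2 / 37.6 = 0.01843 h⁻¹
f_n = 1 − e^(−nkτ) = 1 − e^(−5 × 0.01843 × 43.0) = 1 − e^(−3.963) = 1 − 0.01900 ≈ 0.981

0.981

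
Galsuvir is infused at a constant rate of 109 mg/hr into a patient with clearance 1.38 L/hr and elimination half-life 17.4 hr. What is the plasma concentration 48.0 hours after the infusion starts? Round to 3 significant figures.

Css = rate / CL = 109 / 1.38 = 78.99 mg/L
k = ln 2 / 17.4 = 0.03984 hr⁻¹
C(t) = Css (1 − e^(−kt)) = 78.99 × (1 − e^(−1.912)) = 78.99 × 0.8522 ≈ 67.3 mg/L

67.3 mg/L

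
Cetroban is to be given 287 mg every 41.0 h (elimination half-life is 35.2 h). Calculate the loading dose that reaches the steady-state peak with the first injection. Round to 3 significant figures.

k = ln 2 / 35.2 = 0.01969 h⁻¹
Accumulation ratio R = 1 / (1 − e^(−kτ)) = 1 / (1 − e^(−0.01969×41.0)) = 1 / (1 − 0.4460) = 1.805
Loading dose = maintenance dose × R = 287 × 1.805 ≈ 518 mg

518 mg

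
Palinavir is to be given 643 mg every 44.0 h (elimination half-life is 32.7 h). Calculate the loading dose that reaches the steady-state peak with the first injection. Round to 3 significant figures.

k = ln 2 / 32.7 = 0.02120 h⁻¹
Accumulation ratio R = 1 / (1 − e^(−kτ)) = 1 / (1 − e^(−0.02120×44.0)) = 1 / (1 − 0.3935) = 1.649
Loading dose = maintenance dose × R = 643 × 1.649 ≈ 1060 mg

1060 mg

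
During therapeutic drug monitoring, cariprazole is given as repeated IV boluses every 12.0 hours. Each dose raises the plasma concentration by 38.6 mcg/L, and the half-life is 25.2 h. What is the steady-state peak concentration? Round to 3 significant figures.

137 mcg/L

k = ln 2 / 25.2 = 0.02751 h⁻¹
Fraction remaining after one interval: e^(−kτ) = e^(−0.02751 × 12.0) = 0.7189
R = 1 / (1 − 0.7189) = 3.557
Css,max = 38.6 × 3.557 ≈ 137 mcg/L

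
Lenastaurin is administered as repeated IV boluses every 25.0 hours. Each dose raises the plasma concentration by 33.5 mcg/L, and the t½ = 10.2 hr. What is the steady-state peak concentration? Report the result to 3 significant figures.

k = ln 2 / 10.2 = 0.06796 hr⁻¹
Fraction remaining after one interval: e^(−kτ) = e^(−0.06796 × 25.0) = 0.1829
R = 1 / (1 − 0.1829) = 1.224
Css,max = 33.5 × 1.224 ≈ 41.0 mcg/L

41.0 mcg/L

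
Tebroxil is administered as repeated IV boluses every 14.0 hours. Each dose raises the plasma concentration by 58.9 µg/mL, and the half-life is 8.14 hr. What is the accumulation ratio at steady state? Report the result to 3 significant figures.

k = ln 2 / 8.14 = 0.08515 hr⁻¹
Fraction remaining after one interval: e^(−kτ) = e^(−0.08515 × 14.0) = 0.3036
R = 1 / (1 − 0.3036) = 1 / 0.6964 ≈ 1.44

1.44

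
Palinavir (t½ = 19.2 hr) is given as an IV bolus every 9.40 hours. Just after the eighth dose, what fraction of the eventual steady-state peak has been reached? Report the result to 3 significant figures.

0.934

k = ln 2 / 19.2 = 0.03610 hr⁻¹
f_n = 1 − e^(−nkτ) = 1 − e^(−8 × 0.03610 × 9.40) = 1 − e^(−2.715) = 1 − 0.06622 ≈ 0.934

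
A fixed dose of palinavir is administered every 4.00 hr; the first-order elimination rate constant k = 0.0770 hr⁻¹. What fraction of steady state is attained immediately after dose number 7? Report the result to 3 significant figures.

0.884

f_n = 1 − e^(−nkτ) = 1 − e^(−7 × 0.07700 × 4.00) = 1 − e^(−2.156) = 1 − 0.1158 ≈ 0.884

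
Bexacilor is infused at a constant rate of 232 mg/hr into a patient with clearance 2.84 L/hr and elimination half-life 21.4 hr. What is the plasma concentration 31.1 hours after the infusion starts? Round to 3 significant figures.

51.9 µg/mL

Css = rate / CL = 232 / 2.84 = 81.69 µg/mL
k = ln 2 / 21.4 = 0.03239 hr⁻¹
C(t) = Css (1 − e^(−kt)) = 81.69 × (1 − e^(−1.007)) = 81.69 × 0.6348 ≈ 51.9 µg/mL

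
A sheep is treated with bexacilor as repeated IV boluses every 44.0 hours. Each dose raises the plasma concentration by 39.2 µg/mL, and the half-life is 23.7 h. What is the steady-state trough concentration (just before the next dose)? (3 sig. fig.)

15.0 µg/mL

k = ln 2 / 23.7 = 0.02925 h⁻¹
Fraction remaining after one interval: e^(−kτ) = e^(−0.02925 × 44.0) = 0.2761
R = 1 / (1 − 0.2761) = 1.381
Css,max = 39.2 × 1.381 = 54.15 µg/mL
Css,min = Css,max × e^(−kτ) = 54.15 × 0.2761 ≈ 15.0 µg/mL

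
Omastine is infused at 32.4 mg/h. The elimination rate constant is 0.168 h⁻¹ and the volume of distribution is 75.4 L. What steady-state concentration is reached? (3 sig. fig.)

2.56 mg/L

CL = k · V = 0.168 × 75.4 = 12.67 L/h
Css = rate / CL = 32.4 / 12.67 ≈ 2.56 mg/L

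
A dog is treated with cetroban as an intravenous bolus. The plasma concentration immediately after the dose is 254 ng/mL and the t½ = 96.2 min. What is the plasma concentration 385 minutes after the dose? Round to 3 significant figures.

15.9 ng/mL

k = ln 2 / 96.2 = 0.007205 min⁻¹
C(t) = C₀ e^(−kt) = 254 × e^(−0.007205 × 385) = 254 × e^(−2.774) = 254 × 0.06241 ≈ 15.9 ng/mL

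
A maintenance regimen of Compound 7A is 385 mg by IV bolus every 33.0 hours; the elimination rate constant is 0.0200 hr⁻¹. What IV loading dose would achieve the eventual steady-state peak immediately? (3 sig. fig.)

Accumulation ratio R = 1 / (1 − e^(−kτ)) = 1 / (1 − e^(−0.02000×33.0)) = 1 / (1 − 0.5169) = 2.070
Loading dose = maintenance dose × R = 385 × 2.070 ≈ 797 mg

797 mg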